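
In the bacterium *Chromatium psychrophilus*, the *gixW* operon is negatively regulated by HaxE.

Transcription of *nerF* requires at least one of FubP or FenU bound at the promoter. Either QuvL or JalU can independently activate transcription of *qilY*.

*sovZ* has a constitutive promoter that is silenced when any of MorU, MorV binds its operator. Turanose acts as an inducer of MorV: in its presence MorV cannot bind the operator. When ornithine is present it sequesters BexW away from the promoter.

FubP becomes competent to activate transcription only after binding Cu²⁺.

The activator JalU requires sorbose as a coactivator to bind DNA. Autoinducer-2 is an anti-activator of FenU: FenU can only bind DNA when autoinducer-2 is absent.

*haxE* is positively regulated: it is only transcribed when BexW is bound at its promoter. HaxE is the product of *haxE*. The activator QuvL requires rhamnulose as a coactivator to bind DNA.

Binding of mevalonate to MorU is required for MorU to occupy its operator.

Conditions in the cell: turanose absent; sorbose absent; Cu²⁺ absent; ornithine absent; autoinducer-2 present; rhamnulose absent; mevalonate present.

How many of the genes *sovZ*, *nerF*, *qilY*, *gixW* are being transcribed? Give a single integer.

0

Mevalonate is present, so MorU is active.
Turanose is absent, so MorV is active.
With repressor MorU bound, *sovZ* is not transcribed.
→ *sovZ* is OFF.
Cu²⁺ is absent, so FubP is inactive.
Autoinducer-2 is present, so FenU is inactive.
No activator is available at the *nerF* promoter, so *nerF* is not transcribed.
→ *nerF* is OFF.
Rhamnulose is absent, so QuvL is inactive.
Sorbose is absent, so JalU is inactive.
No activator is available at the *qilY* promoter, so *qilY* is not transcribed.
→ *qilY* is OFF.
Ornithine is absent, so BexW is active.
No repressor is bound and BexW is active, so *haxE* is transcribed.
So HaxE is produced and active.
With repressor HaxE bound, *gixW* is not transcribed.
→ *gixW* is OFF.
0 of the 4 genes are transcribed.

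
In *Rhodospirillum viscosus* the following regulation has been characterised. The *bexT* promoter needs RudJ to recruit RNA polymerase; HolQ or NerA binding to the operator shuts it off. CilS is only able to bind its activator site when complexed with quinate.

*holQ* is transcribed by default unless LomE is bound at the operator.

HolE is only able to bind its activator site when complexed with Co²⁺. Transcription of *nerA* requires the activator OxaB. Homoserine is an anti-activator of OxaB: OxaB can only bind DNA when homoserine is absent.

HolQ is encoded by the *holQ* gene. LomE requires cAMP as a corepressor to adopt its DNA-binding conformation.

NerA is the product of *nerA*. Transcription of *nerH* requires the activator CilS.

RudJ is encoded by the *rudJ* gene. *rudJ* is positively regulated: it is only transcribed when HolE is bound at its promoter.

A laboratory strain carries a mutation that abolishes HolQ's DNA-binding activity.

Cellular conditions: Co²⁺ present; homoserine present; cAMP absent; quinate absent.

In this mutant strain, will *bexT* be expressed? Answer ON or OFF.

ON

HolQ is non-functional in this strain, so it has no effect.
Homoserine is present, so OxaB is inactive.
Required activator OxaB is absent, so *nerA* is not transcribed.
So NerA is not produced.
Co²⁺ is present, so HolE is active.
No repressor is bound and HolE is active, so *rudJ* is transcribed.
So RudJ is produced and active.
No repressor is bound and RudJ is active, so *bexT* is transcribed.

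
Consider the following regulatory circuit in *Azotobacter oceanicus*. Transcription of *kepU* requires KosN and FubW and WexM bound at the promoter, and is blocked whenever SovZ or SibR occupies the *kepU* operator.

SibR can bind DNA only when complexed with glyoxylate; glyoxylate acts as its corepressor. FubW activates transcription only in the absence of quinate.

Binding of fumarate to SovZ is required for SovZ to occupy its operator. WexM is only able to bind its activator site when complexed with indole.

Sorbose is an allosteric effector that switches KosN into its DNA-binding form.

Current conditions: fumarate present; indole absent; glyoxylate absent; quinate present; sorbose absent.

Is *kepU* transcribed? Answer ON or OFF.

Sorbose is absent, so KosN is inactive.
Fumarate is present, so SovZ is active.
Glyoxylate is absent, so SibR is inactive.
Quinate is present, so FubW is inactive.
Indole is absent, so WexM is inactive.
With repressor SovZ bound, *kepU* is not transcribed.

OFF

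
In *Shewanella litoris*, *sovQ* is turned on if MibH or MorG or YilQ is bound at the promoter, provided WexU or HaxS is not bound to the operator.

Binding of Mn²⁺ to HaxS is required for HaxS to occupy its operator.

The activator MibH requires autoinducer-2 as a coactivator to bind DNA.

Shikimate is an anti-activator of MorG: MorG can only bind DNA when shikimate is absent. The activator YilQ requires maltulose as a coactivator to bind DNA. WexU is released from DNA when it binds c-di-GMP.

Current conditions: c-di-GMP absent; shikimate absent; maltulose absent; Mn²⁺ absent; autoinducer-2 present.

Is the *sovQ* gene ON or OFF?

OFF

Autoinducer-2 is present, so MibH is active.
c-di-GMP is absent, so WexU is active.
Shikimate is absent, so MorG is active.
Maltulose is absent, so YilQ is inactive.
Mn²⁺ is absent, so HaxS is inactive.
With repressor WexU bound, *sovQ* is not transcribed.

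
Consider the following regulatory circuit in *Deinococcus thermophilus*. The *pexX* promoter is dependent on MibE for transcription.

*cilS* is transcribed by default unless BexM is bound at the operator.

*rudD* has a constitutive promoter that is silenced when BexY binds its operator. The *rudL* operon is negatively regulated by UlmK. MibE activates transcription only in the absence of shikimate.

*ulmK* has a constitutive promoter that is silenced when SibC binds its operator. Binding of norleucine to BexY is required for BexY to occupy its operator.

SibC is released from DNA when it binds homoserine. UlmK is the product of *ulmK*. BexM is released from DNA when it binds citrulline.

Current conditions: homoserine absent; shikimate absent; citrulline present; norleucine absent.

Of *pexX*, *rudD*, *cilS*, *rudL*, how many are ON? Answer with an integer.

Shikimate is absent, so MibE is active.
No repressor is bound and MibE is active, so *pexX* is transcribed.
→ *pexX* is ON.
Norleucine is absent, so BexY is inactive.
With no repressor bound, *rudD* is transcribed.
→ *rudD* is ON.
Citrulline is present, so BexM is inactive.
With no repressor bound, *cilS* is transcribed.
→ *cilS* is ON.
Homoserine is absent, so SibC is active.
With repressor SibC bound, *ulmK* is not transcribed.
So UlmK is not produced.
With no repressor bound, *rudL* is transcribed.
→ *rudL* is ON.
4 of the 4 genes are transcribed.

4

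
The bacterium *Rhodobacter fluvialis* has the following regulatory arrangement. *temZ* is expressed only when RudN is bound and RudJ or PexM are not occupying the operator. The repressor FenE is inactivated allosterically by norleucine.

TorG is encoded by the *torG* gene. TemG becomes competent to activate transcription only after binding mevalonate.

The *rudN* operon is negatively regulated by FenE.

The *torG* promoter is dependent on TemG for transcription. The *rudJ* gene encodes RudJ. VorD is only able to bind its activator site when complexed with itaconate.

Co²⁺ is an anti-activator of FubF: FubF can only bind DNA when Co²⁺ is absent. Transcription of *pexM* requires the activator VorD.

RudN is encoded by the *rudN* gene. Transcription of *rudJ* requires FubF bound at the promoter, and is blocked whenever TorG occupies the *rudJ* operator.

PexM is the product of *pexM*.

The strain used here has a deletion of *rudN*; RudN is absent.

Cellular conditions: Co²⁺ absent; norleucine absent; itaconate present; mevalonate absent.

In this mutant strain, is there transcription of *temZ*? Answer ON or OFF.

OFF

Co²⁺ is absent, so FubF is active.
Mevalonate is absent, so TemG is inactive.
Required activator TemG is absent, so *torG* is not transcribed.
So TorG is not produced.
No repressor is bound and FubF is active, so *rudJ* is transcribed.
So RudJ is produced and active.
Itaconate is present, so VorD is active.
No repressor is bound and VorD is active, so *pexM* is transcribed.
So PexM is produced and active.
RudN is non-functional in this strain, so it has no effect.
With repressor RudJ bound, *temZ* is not transcribed.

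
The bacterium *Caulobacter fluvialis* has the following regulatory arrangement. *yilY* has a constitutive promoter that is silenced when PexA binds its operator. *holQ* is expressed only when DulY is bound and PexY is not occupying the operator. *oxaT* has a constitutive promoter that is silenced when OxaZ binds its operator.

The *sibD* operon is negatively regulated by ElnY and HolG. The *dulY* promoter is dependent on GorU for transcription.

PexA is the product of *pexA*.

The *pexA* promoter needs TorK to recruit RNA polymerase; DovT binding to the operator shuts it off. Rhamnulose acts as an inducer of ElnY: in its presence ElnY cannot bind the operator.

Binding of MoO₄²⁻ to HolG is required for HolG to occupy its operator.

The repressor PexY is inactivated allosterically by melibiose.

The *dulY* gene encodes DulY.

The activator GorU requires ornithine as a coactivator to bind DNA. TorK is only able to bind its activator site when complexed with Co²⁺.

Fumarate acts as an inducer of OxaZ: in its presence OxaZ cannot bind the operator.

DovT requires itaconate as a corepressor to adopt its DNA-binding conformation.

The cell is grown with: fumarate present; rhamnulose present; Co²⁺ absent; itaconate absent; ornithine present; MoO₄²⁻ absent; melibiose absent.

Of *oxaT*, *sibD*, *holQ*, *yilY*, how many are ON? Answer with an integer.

3

Fumarate is present, so OxaZ is inactive.
With no repressor bound, *oxaT* is transcribed.
→ *oxaT* is ON.
Rhamnulose is present, so ElnY is inactive.
MoO₄²⁻ is absent, so HolG is inactive.
With no repressor bound, *sibD* is transcribed.
→ *sibD* is ON.
Melibiose is absent, so PexY is active.
Ornithine is present, so GorU is active.
No repressor is bound and GorU is active, so *dulY* is transcribed.
So DulY is produced and active.
With repressor PexY bound, *holQ* is not transcribed.
→ *holQ* is OFF.
Itaconate is absent, so DovT is inactive.
Co²⁺ is absent, so TorK is inactive.
Required activator TorK is absent, so *pexA* is not transcribed.
So PexA is not produced.
With no repressor bound, *yilY* is transcribed.
→ *yilY* is ON.
3 of the 4 genes are transcribed.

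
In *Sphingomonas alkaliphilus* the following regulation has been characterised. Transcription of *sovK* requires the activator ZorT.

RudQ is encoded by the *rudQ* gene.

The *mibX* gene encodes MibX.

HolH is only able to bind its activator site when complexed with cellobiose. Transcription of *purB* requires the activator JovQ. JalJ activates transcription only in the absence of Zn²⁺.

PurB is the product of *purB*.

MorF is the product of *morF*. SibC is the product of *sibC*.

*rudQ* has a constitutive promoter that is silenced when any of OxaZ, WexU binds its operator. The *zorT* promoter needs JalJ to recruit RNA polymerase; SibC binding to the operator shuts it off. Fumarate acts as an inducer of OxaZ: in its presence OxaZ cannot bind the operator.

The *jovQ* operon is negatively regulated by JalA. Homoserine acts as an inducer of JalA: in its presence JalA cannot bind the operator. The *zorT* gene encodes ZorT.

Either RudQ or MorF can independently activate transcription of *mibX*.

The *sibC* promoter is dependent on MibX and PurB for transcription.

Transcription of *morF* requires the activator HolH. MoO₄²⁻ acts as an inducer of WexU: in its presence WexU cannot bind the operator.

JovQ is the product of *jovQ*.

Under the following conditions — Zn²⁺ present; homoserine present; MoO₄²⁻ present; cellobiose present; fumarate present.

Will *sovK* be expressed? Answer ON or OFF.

Fumarate is present, so OxaZ is inactive.
MoO₄²⁻ is present, so WexU is inactive.
With no repressor bound, *rudQ* is transcribed.
So RudQ is produced and active.
Cellobiose is present, so HolH is active.
No repressor is bound and HolH is active, so *morF* is transcribed.
So MorF is produced and active.
Activator RudQ is present, so *mibX* is transcribed.
So MibX is produced and active.
Homoserine is present, so JalA is inactive.
With no repressor bound, *jovQ* is transcribed.
So JovQ is produced and active.
No repressor is bound and JovQ is active, so *purB* is transcribed.
So PurB is produced and active.
No repressor is bound and MibX and PurB are active, so *sibC* is transcribed.
So SibC is produced and active.
Zn²⁺ is present, so JalJ is inactive.
With repressor SibC bound, *zorT* is not transcribed.
So ZorT is not produced.
Required activator ZorT is absent, so *sovK* is not transcribed.

OFF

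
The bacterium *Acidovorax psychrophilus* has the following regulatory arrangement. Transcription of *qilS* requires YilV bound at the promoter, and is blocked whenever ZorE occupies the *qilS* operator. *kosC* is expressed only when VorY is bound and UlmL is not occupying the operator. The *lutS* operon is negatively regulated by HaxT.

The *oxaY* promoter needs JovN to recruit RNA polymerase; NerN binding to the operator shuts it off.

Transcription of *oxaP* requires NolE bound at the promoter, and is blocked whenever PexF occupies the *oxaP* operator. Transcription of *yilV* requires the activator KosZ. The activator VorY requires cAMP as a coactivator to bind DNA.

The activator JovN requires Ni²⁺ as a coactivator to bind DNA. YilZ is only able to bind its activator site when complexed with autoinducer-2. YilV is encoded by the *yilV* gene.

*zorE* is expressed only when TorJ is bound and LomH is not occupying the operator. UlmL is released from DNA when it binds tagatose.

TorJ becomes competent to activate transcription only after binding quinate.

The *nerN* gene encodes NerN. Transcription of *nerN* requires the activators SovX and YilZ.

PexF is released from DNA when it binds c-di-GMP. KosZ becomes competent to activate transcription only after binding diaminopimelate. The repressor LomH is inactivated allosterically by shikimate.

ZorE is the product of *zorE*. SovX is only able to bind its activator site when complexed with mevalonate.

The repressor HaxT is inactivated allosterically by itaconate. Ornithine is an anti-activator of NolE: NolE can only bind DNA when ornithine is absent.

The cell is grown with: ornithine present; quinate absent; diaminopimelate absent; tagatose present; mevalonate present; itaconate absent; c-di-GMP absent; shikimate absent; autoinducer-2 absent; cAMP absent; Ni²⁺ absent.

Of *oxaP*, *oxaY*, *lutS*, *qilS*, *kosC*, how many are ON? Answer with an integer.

0

c-di-GMP is absent, so PexF is active.
Ornithine is present, so NolE is inactive.
With repressor PexF bound, *oxaP* is not transcribed.
→ *oxaP* is OFF.
Ni²⁺ is absent, so JovN is inactive.
Mevalonate is present, so SovX is active.
Autoinducer-2 is absent, so YilZ is inactive.
Required activator YilZ is absent, so *nerN* is not transcribed.
So NerN is not produced.
Required activator JovN is absent, so *oxaY* is not transcribed.
→ *oxaY* is OFF.
Itaconate is absent, so HaxT is active.
With repressor HaxT bound, *lutS* is not transcribed.
→ *lutS* is OFF.
Diaminopimelate is absent, so KosZ is inactive.
Required activator KosZ is absent, so *yilV* is not transcribed.
So YilV is not produced.
Shikimate is absent, so LomH is active.
Quinate is absent, so TorJ is inactive.
With repressor LomH bound, *zorE* is not transcribed.
So ZorE is not produced.
Required activator YilV is absent, so *qilS* is not transcribed.
→ *qilS* is OFF.
Tagatose is present, so UlmL is inactive.
cAMP is absent, so VorY is inactive.
Required activator VorY is absent, so *kosC* is not transcribed.
→ *kosC* is OFF.
0 of the 5 genes are transcribed.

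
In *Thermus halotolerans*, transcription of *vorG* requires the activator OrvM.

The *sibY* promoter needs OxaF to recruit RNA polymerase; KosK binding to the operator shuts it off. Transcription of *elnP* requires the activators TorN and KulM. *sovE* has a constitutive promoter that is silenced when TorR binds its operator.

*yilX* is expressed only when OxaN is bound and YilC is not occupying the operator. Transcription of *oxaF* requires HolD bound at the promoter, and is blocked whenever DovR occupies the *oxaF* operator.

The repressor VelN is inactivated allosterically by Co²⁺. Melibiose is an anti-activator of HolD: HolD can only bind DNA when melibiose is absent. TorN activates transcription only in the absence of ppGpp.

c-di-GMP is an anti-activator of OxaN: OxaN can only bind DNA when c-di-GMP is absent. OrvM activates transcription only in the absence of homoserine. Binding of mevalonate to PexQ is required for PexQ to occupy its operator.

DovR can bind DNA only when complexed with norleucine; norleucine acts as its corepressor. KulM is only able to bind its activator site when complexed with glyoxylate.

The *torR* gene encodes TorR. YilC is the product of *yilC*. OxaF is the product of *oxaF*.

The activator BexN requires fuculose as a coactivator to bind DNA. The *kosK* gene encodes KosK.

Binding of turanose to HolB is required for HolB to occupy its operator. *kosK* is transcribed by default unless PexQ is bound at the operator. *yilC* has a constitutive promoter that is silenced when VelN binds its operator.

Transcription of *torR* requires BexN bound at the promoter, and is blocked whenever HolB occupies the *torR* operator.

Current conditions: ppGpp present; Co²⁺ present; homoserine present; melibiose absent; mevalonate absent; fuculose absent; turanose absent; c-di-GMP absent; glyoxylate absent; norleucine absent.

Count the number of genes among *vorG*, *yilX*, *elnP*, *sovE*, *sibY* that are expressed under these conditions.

1

Homoserine is present, so OrvM is inactive.
Required activator OrvM is absent, so *vorG* is not transcribed.
→ *vorG* is OFF.
Co²⁺ is present, so VelN is inactive.
With no repressor bound, *yilC* is transcribed.
So YilC is produced and active.
c-di-GMP is absent, so OxaN is active.
With repressor YilC bound, *yilX* is not transcribed.
→ *yilX* is OFF.
ppGpp is present, so TorN is inactive.
Glyoxylate is absent, so KulM is inactive.
Required activator TorN is absent, so *elnP* is not transcribed.
→ *elnP* is OFF.
Turanose is absent, so HolB is inactive.
Fuculose is absent, so BexN is inactive.
Required activator BexN is absent, so *torR* is not transcribed.
So TorR is not produced.
With no repressor bound, *sovE* is transcribed.
→ *sovE* is ON.
Melibiose is absent, so HolD is active.
Norleucine is absent, so DovR is inactive.
No repressor is bound and HolD is active, so *oxaF* is transcribed.
So OxaF is produced and active.
Mevalonate is absent, so PexQ is inactive.
With no repressor bound, *kosK* is transcribed.
So KosK is produced and active.
With repressor KosK bound, *sibY* is not transcribed.
→ *sibY* is OFF.
1 of the 5 genes is transcribed.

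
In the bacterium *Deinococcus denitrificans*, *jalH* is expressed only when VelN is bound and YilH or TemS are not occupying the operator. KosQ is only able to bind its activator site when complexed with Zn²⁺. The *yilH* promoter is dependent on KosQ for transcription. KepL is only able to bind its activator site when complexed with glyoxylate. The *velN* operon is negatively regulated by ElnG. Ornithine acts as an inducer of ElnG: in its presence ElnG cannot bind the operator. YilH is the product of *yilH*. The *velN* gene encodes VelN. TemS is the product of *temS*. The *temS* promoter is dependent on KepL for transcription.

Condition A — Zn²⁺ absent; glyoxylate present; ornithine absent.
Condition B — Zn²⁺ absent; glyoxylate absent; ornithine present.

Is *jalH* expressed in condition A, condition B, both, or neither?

B only

Condition A:
Zn²⁺ is absent, so KosQ is inactive.
Required activator KosQ is absent, so *yilH* is not transcribed.
So YilH is not produced.
Glyoxylate is present, so KepL is active.
No repressor is bound and KepL is active, so *temS* is transcribed.
So TemS is produced and active.
Ornithine is absent, so ElnG is active.
With repressor ElnG bound, *velN* is not transcribed.
So VelN is not produced.
With repressor TemS bound, *jalH* is not transcribed.
→ *jalH* is OFF in A.
Condition B:
Zn²⁺ is absent, so KosQ is inactive.
Required activator KosQ is absent, so *yilH* is not transcribed.
So YilH is not produced.
Glyoxylate is absent, so KepL is inactive.
Required activator KepL is absent, so *temS* is not transcribed.
So TemS is not produced.
Ornithine is present, so ElnG is inactive.
With no repressor bound, *velN* is transcribed.
So VelN is produced and active.
No repressor is bound and VelN is active, so *jalH* is transcribed.
→ *jalH* is ON in B.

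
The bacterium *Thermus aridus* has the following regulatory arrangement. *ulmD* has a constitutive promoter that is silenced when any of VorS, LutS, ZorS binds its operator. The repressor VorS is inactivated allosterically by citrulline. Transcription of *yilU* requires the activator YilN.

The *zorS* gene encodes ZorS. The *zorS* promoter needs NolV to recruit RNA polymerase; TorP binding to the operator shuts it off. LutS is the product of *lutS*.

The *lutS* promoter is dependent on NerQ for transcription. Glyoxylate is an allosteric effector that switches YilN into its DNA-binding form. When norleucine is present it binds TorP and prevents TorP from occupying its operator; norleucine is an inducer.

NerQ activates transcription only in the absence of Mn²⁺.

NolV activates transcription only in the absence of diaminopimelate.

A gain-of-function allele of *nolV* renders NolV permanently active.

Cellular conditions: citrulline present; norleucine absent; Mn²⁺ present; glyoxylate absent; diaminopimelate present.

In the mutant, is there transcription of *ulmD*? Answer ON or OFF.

Citrulline is present, so VorS is inactive.
Mn²⁺ is present, so NerQ is inactive.
Required activator NerQ is absent, so *lutS* is not transcribed.
So LutS is not produced.
NolV is constitutively active in this strain.
Norleucine is absent, so TorP is active.
With repressor TorP bound, *zorS* is not transcribed.
So ZorS is not produced.
With no repressor bound, *ulmD* is transcribed.

ON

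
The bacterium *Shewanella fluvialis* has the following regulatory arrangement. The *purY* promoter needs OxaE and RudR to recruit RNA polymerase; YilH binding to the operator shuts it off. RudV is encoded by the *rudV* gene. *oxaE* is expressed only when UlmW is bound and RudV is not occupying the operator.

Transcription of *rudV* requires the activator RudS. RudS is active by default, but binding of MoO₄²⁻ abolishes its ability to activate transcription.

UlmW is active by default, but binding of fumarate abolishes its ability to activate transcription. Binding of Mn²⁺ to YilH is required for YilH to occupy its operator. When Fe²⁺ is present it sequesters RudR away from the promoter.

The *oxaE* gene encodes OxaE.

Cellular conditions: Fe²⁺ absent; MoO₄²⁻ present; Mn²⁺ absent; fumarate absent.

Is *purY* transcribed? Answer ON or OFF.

Fumarate is absent, so UlmW is active.
MoO₄²⁻ is present, so RudS is inactive.
Required activator RudS is absent, so *rudV* is not transcribed.
So RudV is not produced.
No repressor is bound and UlmW is active, so *oxaE* is transcribed.
So OxaE is produced and active.
Mn²⁺ is absent, so YilH is inactive.
Fe²⁺ is absent, so RudR is active.
No repressor is bound and OxaE and RudR are active, so *purY* is transcribed.

ON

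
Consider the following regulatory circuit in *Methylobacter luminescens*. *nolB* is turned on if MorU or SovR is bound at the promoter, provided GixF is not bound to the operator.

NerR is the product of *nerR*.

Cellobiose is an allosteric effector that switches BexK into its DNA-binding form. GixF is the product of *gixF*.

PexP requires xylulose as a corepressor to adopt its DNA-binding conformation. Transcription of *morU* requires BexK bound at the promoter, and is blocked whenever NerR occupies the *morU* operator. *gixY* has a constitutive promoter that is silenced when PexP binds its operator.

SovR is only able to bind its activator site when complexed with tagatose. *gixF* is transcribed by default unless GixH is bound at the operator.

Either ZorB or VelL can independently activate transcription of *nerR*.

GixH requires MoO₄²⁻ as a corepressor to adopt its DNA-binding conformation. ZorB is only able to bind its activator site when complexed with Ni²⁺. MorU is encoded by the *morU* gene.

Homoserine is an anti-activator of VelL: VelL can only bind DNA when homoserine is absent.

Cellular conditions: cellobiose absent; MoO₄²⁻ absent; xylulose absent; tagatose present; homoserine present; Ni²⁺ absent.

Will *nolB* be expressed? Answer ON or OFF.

Cellobiose is absent, so BexK is inactive.
Ni²⁺ is absent, so ZorB is inactive.
Homoserine is present, so VelL is inactive.
No activator is available at the *nerR* promoter, so *nerR* is not transcribed.
So NerR is not produced.
Required activator BexK is absent, so *morU* is not transcribed.
So MorU is not produced.
Tagatose is present, so SovR is active.
MoO₄²⁻ is absent, so GixH is inactive.
With no repressor bound, *gixF* is transcribed.
So GixF is produced and active.
With repressor GixF bound, *nolB* is not transcribed.

OFF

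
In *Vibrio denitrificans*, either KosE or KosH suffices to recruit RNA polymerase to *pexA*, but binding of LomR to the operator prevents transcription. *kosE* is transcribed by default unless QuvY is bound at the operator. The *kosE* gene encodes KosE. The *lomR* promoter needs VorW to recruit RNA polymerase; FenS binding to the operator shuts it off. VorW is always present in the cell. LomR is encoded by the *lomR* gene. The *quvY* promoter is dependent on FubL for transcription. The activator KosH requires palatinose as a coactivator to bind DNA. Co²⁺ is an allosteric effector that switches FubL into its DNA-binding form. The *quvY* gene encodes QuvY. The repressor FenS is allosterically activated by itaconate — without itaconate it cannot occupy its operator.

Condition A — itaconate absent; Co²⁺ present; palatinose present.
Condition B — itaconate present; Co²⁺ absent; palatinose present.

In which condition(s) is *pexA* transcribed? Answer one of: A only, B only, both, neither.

Condition A:
VorW is produced constitutively and is active.
Itaconate is absent, so FenS is inactive.
No repressor is bound and VorW is active, so *lomR* is transcribed.
So LomR is produced and active.
Co²⁺ is present, so FubL is active.
No repressor is bound and FubL is active, so *quvY* is transcribed.
So QuvY is produced and active.
With repressor QuvY bound, *kosE* is not transcribed.
So KosE is not produced.
Palatinose is present, so KosH is active.
With repressor LomR bound, *pexA* is not transcribed.
→ *pexA* is OFF in A.
Condition B:
VorW is produced constitutively and is active.
Itaconate is present, so FenS is active.
With repressor FenS bound, *lomR* is not transcribed.
So LomR is not produced.
Co²⁺ is absent, so FubL is inactive.
Required activator FubL is absent, so *quvY* is not transcribed.
So QuvY is not produced.
With no repressor bound, *kosE* is transcribed.
So KosE is produced and active.
Palatinose is present, so KosH is active.
Activator KosE is present, so *pexA* is transcribed.
→ *pexA* is ON in B.

B only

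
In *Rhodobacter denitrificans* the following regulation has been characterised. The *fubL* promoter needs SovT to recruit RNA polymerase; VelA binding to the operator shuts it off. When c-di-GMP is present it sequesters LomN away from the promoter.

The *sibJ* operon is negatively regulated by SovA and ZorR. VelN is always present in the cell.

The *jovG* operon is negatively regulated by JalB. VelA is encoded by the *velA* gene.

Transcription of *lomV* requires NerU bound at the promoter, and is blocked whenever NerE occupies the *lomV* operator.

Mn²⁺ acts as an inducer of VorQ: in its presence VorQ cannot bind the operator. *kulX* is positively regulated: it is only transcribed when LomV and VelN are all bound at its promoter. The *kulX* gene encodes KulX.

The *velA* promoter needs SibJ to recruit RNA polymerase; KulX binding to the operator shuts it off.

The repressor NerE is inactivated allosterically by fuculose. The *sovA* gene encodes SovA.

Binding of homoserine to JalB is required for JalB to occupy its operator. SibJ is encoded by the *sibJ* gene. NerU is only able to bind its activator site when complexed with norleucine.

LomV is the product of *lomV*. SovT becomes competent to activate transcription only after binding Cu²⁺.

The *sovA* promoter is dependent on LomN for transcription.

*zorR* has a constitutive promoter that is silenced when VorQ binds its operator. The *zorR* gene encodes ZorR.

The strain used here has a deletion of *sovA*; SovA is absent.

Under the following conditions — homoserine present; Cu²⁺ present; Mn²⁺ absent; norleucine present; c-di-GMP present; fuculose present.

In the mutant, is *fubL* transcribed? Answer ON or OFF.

ON

Cu²⁺ is present, so SovT is active.
Fuculose is present, so NerE is inactive.
Norleucine is present, so NerU is active.
No repressor is bound and NerU is active, so *lomV* is transcribed.
So LomV is produced and active.
VelN is produced constitutively and is active.
No repressor is bound and LomV and VelN are active, so *kulX* is transcribed.
So KulX is produced and active.
SovA is non-functional in this strain, so it has no effect.
Mn²⁺ is absent, so VorQ is active.
With repressor VorQ bound, *zorR* is not transcribed.
So ZorR is not produced.
With no repressor bound, *sibJ* is transcribed.
So SibJ is produced and active.
With repressor KulX bound, *velA* is not transcribed.
So VelA is not produced.
No repressor is bound and SovT is active, so *fubL* is transcribed.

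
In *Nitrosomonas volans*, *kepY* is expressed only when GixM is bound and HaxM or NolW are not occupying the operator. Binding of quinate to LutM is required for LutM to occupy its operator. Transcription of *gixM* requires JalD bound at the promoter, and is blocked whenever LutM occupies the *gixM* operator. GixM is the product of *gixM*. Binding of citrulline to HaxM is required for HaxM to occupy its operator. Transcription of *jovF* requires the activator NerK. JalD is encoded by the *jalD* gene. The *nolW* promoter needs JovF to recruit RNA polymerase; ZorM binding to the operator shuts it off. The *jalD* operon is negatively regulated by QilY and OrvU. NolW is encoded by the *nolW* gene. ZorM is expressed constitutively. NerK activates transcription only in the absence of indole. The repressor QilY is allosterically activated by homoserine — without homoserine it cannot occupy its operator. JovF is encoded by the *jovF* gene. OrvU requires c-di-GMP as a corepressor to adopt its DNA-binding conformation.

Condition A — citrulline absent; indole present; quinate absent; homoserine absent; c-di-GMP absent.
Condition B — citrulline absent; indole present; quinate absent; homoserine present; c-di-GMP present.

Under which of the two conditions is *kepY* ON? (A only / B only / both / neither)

Condition A:
Citrulline is absent, so HaxM is inactive.
Indole is present, so NerK is inactive.
Required activator NerK is absent, so *jovF* is not transcribed.
So JovF is not produced.
ZorM is produced constitutively and is active.
With repressor ZorM bound, *nolW* is not transcribed.
So NolW is not produced.
Quinate is absent, so LutM is inactive.
Homoserine is absent, so QilY is inactive.
c-di-GMP is absent, so OrvU is inactive.
With no repressor bound, *jalD* is transcribed.
So JalD is produced and active.
No repressor is bound and JalD is active, so *gixM* is transcribed.
So GixM is produced and active.
No repressor is bound and GixM is active, so *kepY* is transcribed.
→ *kepY* is ON in A.
Condition B:
Citrulline is absent, so HaxM is inactive.
Indole is present, so NerK is inactive.
Required activator NerK is absent, so *jovF* is not transcribed.
So JovF is not produced.
ZorM is produced constitutively and is active.
With repressor ZorM bound, *nolW* is not transcribed.
So NolW is not produced.
Quinate is absent, so LutM is inactive.
Homoserine is present, so QilY is active.
c-di-GMP is present, so OrvU is active.
With repressor QilY bound, *jalD* is not transcribed.
So JalD is not produced.
Required activator JalD is absent, so *gixM* is not transcribed.
So GixM is not produced.
Required activator GixM is absent, so *kepY* is not transcribed.
→ *kepY* is OFF in B.

A only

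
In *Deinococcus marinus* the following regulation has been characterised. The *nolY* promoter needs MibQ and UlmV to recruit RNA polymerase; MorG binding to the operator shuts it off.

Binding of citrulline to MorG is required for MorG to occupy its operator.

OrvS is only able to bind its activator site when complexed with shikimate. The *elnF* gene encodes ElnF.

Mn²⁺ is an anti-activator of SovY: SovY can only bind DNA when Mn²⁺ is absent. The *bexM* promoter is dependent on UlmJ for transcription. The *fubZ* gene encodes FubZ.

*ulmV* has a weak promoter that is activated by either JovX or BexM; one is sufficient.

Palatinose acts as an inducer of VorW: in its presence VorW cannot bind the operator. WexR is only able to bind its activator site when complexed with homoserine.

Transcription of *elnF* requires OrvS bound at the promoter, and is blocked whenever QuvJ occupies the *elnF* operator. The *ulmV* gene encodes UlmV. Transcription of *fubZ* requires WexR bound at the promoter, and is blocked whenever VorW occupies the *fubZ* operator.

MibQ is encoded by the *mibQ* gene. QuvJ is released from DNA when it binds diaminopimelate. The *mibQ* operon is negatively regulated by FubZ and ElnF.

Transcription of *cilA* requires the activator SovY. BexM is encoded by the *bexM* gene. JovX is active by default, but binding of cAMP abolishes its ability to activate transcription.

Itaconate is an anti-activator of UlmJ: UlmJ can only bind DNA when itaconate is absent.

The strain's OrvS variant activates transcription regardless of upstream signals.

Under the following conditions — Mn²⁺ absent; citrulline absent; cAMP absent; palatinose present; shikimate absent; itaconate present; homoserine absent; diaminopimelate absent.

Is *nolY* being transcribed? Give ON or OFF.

ON

Palatinose is present, so VorW is inactive.
Homoserine is absent, so WexR is inactive.
Required activator WexR is absent, so *fubZ* is not transcribed.
So FubZ is not produced.
OrvS is constitutively active in this strain.
Diaminopimelate is absent, so QuvJ is active.
With repressor QuvJ bound, *elnF* is not transcribed.
So ElnF is not produced.
With no repressor bound, *mibQ* is transcribed.
So MibQ is produced and active.
cAMP is absent, so JovX is active.
Itaconate is present, so UlmJ is inactive.
Required activator UlmJ is absent, so *bexM* is not transcribed.
So BexM is not produced.
Activator JovX is present, so *ulmV* is transcribed.
So UlmV is produced and active.
Citrulline is absent, so MorG is inactive.
No repressor is bound and MibQ and UlmV are active, so *nolY* is transcribed.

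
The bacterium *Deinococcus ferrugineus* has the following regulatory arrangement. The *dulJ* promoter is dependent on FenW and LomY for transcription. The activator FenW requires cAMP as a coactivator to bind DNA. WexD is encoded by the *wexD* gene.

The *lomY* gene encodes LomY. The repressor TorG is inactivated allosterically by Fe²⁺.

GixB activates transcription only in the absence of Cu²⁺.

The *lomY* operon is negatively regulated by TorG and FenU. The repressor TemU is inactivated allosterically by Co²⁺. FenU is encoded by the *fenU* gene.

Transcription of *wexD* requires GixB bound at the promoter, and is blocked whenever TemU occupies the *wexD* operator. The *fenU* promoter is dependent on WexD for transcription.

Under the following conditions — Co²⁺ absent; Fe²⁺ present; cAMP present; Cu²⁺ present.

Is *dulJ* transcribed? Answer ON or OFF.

ON

cAMP is present, so FenW is active.
Fe²⁺ is present, so TorG is inactive.
Co²⁺ is absent, so TemU is active.
Cu²⁺ is present, so GixB is inactive.
With repressor TemU bound, *wexD* is not transcribed.
So WexD is not produced.
Required activator WexD is absent, so *fenU* is not transcribed.
So FenU is not produced.
With no repressor bound, *lomY* is transcribed.
So LomY is produced and active.
No repressor is bound and FenW and LomY are active, so *dulJ* is transcribed.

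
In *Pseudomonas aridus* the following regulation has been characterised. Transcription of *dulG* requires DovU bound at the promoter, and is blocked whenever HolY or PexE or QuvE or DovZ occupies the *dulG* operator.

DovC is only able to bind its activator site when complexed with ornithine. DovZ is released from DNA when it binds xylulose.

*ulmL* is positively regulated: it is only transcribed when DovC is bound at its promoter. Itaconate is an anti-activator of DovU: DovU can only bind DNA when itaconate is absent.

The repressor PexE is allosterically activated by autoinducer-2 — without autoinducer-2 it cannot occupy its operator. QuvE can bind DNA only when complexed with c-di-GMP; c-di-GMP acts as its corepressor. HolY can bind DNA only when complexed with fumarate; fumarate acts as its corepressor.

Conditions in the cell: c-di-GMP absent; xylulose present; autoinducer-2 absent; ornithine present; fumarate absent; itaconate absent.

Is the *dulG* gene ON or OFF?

ON

Itaconate is absent, so DovU is active.
Fumarate is absent, so HolY is inactive.
Autoinducer-2 is absent, so PexE is inactive.
c-di-GMP is absent, so QuvE is inactive.
Xylulose is present, so DovZ is inactive.
No repressor is bound and DovU is active, so *dulG* is transcribed.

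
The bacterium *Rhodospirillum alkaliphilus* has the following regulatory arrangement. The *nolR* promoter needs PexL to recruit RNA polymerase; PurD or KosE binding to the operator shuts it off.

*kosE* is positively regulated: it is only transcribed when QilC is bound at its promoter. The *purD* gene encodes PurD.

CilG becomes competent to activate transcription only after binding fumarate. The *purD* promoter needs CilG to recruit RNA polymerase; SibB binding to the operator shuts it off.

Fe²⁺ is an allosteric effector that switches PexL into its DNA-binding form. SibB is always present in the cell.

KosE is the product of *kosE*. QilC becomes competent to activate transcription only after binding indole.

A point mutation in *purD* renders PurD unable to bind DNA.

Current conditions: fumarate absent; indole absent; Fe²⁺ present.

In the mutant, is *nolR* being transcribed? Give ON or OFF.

ON

PurD is non-functional in this strain, so it has no effect.
Fe²⁺ is present, so PexL is active.
Indole is absent, so QilC is inactive.
Required activator QilC is absent, so *kosE* is not transcribed.
So KosE is not produced.
No repressor is bound and PexL is active, so *nolR* is transcribed.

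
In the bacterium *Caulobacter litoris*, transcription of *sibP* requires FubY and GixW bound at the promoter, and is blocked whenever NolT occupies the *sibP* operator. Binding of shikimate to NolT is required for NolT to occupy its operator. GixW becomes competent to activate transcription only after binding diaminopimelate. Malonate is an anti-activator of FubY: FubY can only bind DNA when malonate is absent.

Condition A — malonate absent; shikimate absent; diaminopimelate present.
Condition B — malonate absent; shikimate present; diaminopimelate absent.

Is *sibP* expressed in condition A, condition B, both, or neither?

Condition A:
Malonate is absent, so FubY is active.
Shikimate is absent, so NolT is inactive.
Diaminopimelate is present, so GixW is active.
No repressor is bound and FubY and GixW are active, so *sibP* is transcribed.
→ *sibP* is ON in A.
Condition B:
Malonate is absent, so FubY is active.
Shikimate is present, so NolT is active.
Diaminopimelate is absent, so GixW is inactive.
With repressor NolT bound, *sibP* is not transcribed.
→ *sibP* is OFF in B.

A only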